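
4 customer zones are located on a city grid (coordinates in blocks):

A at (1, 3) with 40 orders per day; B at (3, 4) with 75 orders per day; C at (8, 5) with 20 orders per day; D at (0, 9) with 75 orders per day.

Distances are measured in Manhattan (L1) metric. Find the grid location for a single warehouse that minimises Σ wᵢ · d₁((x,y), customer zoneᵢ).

(1, 4)

Manhattan distance separates: Σwᵢ(|x−xᵢ|+|y−yᵢ|) = Σwᵢ|x−xᵢ| + Σwᵢ|y−yᵢ|, so x and y are optimised independently as 1-D weighted medians.
Total weight W = 210; half = 105.
x-coordinate, sorted with cumulative weight:
  x=0 (D, w=75) cum 75
  x=1 (A, w=40) cum 115  ← median
  x=3 (B, w=75) cum 190
  x=8 (C, w=20) cum 210
⇒ x* = 1
y-coordinate, sorted with cumulative weight:
  y=3 (A, w=40) cum 40
  y=4 (B, w=75) cum 115  ← median
  y=5 (C, w=20) cum 135
  y=9 (D, w=75) cum 210
⇒ y* = 4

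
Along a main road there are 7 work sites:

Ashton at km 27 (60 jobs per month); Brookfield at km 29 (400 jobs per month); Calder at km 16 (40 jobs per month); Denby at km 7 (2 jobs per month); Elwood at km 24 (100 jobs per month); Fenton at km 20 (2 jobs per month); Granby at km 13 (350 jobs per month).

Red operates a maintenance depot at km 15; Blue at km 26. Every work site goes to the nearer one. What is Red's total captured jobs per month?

394

The indifferent point is the midpoint (15+26)/2 = 20.5; work sites left of it (closer to Red at 15) go to Red, those right go to Blue.
  Denby at 7 (w=2) → Red
  Granby at 13 (w=350) → Red
  Calder at 16 (w=40) → Red
  Fenton at 20 (w=2) → Red
  Elwood at 24 (w=100) → Blue
  Ashton at 27 (w=60) → Blue
  Brookfield at 29 (w=400) → Blue
Red captures 394; Blue captures 560.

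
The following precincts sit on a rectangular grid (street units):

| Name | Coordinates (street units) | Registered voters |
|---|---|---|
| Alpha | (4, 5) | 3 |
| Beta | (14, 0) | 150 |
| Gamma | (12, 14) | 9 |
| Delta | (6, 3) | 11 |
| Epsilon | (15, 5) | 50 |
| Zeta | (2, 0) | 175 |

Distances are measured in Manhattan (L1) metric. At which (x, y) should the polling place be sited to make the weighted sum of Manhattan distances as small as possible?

Manhattan distance separates: Σwᵢ(|x−xᵢ|+|y−yᵢ|) = Σwᵢ|x−xᵢ| + Σwᵢ|y−yᵢ|, so x and y are optimised independently as 1-D weighted medians.
Total weight W = 398; half = 199.
x-coordinate, sorted with cumulative weight:
  x=2 (Zeta, w=175) cum 175
  x=4 (Alpha, w=3) cum 178
  x=6 (Delta, w=11) cum 189
  x=12 (Gamma, w=9) cum 198
  x=14 (Beta, w=150) cum 348  ← median
  x=15 (Epsilon, w=50) cum 398
⇒ x* = 14
y-coordinate, sorted with cumulative weight:
  y=0 (Beta, w=150) cum 150
  y=0 (Zeta, w=175) cum 325  ← median
  y=3 (Delta, w=11) cum 336
  y=5 (Alpha, w=3) cum 339
  y=5 (Epsilon, w=50) cum 389
  y=14 (Gamma, w=9) cum 398
⇒ y* = 0

(14, 0)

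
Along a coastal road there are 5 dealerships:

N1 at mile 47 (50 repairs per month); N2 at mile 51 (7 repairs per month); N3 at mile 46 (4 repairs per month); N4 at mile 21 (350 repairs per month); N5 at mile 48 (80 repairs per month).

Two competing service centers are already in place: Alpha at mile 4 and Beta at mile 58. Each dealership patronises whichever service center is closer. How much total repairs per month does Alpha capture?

The indifferent point is the midpoint (4+58)/2 = 31; dealerships left of it (closer to Alpha at 4) go to Alpha, those right go to Beta.
  N4 at 21 (w=350) → Alpha
  N3 at 46 (w=4) → Beta
  N1 at 47 (w=50) → Beta
  N5 at 48 (w=80) → Beta
  N2 at 51 (w=7) → Beta
Alpha captures 350; Beta captures 141.

350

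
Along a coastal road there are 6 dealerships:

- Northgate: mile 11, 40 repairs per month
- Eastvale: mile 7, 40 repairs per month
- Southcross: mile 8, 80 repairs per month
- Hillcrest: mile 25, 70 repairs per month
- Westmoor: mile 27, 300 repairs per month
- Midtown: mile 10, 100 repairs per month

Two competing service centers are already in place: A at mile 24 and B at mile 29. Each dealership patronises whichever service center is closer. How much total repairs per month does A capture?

330

The indifferent point is the midpoint (24+29)/2 = 26.5; dealerships left of it (closer to A at 24) go to A, those right go to B.
  Eastvale at 7 (w=40) → A
  Southcross at 8 (w=80) → A
  Midtown at 10 (w=100) → A
  Northgate at 11 (w=40) → A
  Hillcrest at 25 (w=70) → A
  Westmoor at 27 (w=300) → B
A captures 330; B captures 300.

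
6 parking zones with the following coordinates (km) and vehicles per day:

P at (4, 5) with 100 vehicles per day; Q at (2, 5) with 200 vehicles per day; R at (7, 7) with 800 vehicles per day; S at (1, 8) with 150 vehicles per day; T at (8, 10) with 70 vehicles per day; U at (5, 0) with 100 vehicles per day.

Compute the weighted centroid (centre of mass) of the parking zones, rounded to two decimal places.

(5.36, 6.34)

The minimiser of Σwᵢ‖p−pᵢ‖² is the weighted centroid p* = (Σwᵢpᵢ)/(Σwᵢ).
Σwᵢ = 1420.
Σwᵢxᵢ = 100·4 + 200·2 + 800·7 + 150·1 + 70·8 + 100·5 = 7610.
Σwᵢyᵢ = 100·5 + 200·5 + 800·7 + 150·8 + 70·10 + 100·0 = 9000.
x* = 7610/1420 = 5.36, y* = 9000/1420 = 6.34.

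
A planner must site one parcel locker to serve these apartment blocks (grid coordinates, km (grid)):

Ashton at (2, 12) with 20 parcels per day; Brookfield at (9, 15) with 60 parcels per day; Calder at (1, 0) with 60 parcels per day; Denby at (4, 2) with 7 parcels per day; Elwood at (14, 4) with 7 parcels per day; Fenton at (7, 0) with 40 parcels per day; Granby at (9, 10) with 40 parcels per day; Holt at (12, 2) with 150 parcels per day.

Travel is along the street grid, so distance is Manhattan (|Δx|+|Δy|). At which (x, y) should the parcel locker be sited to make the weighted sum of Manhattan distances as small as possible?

(9, 2)

Manhattan distance separates: Σwᵢ(|x−xᵢ|+|y−yᵢ|) = Σwᵢ|x−xᵢ| + Σwᵢ|y−yᵢ|, so x and y are optimised independently as 1-D weighted medians.
Total weight W = 384; half = 192.
x-coordinate, sorted with cumulative weight:
  x=1 (Calder, w=60) cum 60
  x=2 (Ashton, w=20) cum 80
  x=4 (Denby, w=7) cum 87
  x=7 (Fenton, w=40) cum 127
  x=9 (Brookfield, w=60) cum 187
  x=9 (Granby, w=40) cum 227  ← median
  x=12 (Holt, w=150) cum 377
  x=14 (Elwood, w=7) cum 384
⇒ x* = 9
y-coordinate, sorted with cumulative weight:
  y=0 (Calder, w=60) cum 60
  y=0 (Fenton, w=40) cum 100
  y=2 (Denby, w=7) cum 107
  y=2 (Holt, w=150) cum 257  ← median
  y=4 (Elwood, w=7) cum 264
  y=10 (Granby, w=40) cum 304
  y=12 (Ashton, w=20) cum 324
  y=15 (Brookfield, w=60) cum 384
⇒ y* = 2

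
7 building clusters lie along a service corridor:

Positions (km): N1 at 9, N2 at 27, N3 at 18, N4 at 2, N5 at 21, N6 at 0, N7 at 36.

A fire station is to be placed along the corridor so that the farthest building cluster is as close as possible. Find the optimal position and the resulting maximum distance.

The 1-center on a line is the midpoint of the two extreme points: leftmost at 0, rightmost at 36.
Optimal location = (0 + 36)/2 = 18; maximum distance = (36 − 0)/2 = 18.

location 18, max distance 18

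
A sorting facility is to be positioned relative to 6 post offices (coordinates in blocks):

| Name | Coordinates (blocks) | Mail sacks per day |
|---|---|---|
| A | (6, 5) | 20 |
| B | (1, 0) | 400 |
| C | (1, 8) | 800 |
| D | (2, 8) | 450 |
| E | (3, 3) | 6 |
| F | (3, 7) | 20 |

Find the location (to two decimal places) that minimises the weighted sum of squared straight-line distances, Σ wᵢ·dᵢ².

The minimiser of Σwᵢ‖p−pᵢ‖² is the weighted centroid p* = (Σwᵢpᵢ)/(Σwᵢ).
Σwᵢ = 1696.
Σwᵢxᵢ = 20·6 + 400·1 + 800·1 + 450·2 + 6·3 + 20·3 = 2298.
Σwᵢyᵢ = 20·5 + 400·0 + 800·8 + 450·8 + 6·3 + 20·7 = 10258.
x* = 2298/1696 = 1.35, y* = 10258/1696 = 6.05.

(1.35, 6.05)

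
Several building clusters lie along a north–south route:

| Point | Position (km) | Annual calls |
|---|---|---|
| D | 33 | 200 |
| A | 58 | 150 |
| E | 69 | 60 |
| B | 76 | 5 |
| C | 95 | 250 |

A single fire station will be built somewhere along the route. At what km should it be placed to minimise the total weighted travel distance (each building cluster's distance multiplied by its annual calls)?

x = 58

For a sum of weighted absolute distances on a line, the optimum is the weighted median (not the mean). Total weight W = 665; half-weight = 332.5.
Sort by position and accumulate weight:
  km 33 (D, w=200) → cum 200
  km 58 (A, w=150) → cum 350  ≥ 332.5 → median here
  km 69 (E, w=60) → cum 410
  km 76 (B, w=5) → cum 415
  km 95 (C, w=250) → cum 665
Optimal location: km 58.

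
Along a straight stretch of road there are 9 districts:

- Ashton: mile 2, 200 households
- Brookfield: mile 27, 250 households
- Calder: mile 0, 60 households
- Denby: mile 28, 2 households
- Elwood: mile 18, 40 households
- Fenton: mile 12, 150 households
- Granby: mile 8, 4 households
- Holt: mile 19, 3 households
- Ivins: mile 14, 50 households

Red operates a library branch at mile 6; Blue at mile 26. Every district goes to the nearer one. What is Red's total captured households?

The indifferent point is the midpoint (6+26)/2 = 16; districts left of it (closer to Red at 6) go to Red, those right go to Blue.
  Calder at 0 (w=60) → Red
  Ashton at 2 (w=200) → Red
  Granby at 8 (w=4) → Red
  Fenton at 12 (w=150) → Red
  Ivins at 14 (w=50) → Red
  Elwood at 18 (w=40) → Blue
  Holt at 19 (w=3) → Blue
  Brookfield at 27 (w=250) → Blue
  Denby at 28 (w=2) → Blue
Red captures 464; Blue captures 295.

464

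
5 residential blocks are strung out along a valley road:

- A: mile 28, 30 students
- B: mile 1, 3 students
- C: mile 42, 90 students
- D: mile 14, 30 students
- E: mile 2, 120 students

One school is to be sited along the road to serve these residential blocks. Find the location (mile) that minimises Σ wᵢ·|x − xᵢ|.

x = 14

For a sum of weighted absolute distances on a line, the optimum is the weighted median (not the mean). Total weight W = 273; half-weight = 136.5.
Sort by position and accumulate weight:
  mile 1 (B, w=3) → cum 3
  mile 2 (E, w=120) → cum 123
  mile 14 (D, w=30) → cum 153  ≥ 136.5 → median here
  mile 28 (A, w=30) → cum 183
  mile 42 (C, w=90) → cum 273
Optimal location: mile 14.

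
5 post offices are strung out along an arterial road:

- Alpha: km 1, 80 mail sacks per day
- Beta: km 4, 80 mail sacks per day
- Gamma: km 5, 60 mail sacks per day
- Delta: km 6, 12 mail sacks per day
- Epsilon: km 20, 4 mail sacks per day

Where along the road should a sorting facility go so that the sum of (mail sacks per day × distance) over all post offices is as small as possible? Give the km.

x = 4

For a sum of weighted absolute distances on a line, the optimum is the weighted median (not the mean). Total weight W = 236; half-weight = 118.
Sort by position and accumulate weight:
  km 1 (Alpha, w=80) → cum 80
  km 4 (Beta, w=80) → cum 160  ≥ 118 → median here
  km 5 (Gamma, w=60) → cum 220
  km 6 (Delta, w=12) → cum 232
  km 20 (Epsilon, w=4) → cum 236
Optimal location: km 4.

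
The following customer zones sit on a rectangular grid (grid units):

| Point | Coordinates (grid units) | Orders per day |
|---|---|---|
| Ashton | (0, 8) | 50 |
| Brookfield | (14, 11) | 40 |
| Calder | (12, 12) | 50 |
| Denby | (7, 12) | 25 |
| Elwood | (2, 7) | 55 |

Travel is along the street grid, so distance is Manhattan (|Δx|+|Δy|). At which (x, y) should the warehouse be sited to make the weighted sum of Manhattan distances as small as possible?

Manhattan distance separates: Σwᵢ(|x−xᵢ|+|y−yᵢ|) = Σwᵢ|x−xᵢ| + Σwᵢ|y−yᵢ|, so x and y are optimised independently as 1-D weighted medians.
Total weight W = 220; half = 110.
x-coordinate, sorted with cumulative weight:
  x=0 (Ashton, w=50) cum 50
  x=2 (Elwood, w=55) cum 105
  x=7 (Denby, w=25) cum 130  ← median
  x=12 (Calder, w=50) cum 180
  x=14 (Brookfield, w=40) cum 220
⇒ x* = 7
y-coordinate, sorted with cumulative weight:
  y=7 (Elwood, w=55) cum 55
  y=8 (Ashton, w=50) cum 105
  y=11 (Brookfield, w=40) cum 145  ← median
  y=12 (Calder, w=50) cum 195
  y=12 (Denby, w=25) cum 220
⇒ y* = 11

(7, 11)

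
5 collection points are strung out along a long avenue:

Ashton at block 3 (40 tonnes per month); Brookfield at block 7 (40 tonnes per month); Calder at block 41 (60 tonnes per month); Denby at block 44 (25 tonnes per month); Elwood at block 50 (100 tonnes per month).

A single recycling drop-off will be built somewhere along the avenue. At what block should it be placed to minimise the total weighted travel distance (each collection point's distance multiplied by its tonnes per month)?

For a sum of weighted absolute distances on a line, the optimum is the weighted median (not the mean). Total weight W = 265; half-weight = 132.5.
Sort by position and accumulate weight:
  block 3 (Ashton, w=40) → cum 40
  block 7 (Brookfield, w=40) → cum 80
  block 41 (Calder, w=60) → cum 140  ≥ 132.5 → median here
  block 44 (Denby, w=25) → cum 165
  block 50 (Elwood, w=100) → cum 265
Optimal location: block 41.

x = 41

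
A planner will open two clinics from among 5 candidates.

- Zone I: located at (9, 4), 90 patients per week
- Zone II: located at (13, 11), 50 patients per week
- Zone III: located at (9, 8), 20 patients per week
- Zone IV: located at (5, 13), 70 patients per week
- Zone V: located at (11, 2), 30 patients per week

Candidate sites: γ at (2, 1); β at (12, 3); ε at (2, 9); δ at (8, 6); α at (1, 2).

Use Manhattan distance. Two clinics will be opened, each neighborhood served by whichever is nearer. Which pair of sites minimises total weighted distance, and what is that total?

Evaluate every pair (each demand assigned to the nearer of the two):
  {β, ε}: total = 1520
  {ε, δ}: total = 1530
  {β, δ}: total = 1540
  {γ, δ}: total = 1740
  {δ, α}: total = 1740
  {γ, β}: total = 2080
  {β, α}: total = 2080
  {γ, ε}: total = 2500
  {ε, α}: total = 2500
  {γ, α}: total = 3580
Best pair: {β, ε} with total 1520.

{β, ε}, total 1520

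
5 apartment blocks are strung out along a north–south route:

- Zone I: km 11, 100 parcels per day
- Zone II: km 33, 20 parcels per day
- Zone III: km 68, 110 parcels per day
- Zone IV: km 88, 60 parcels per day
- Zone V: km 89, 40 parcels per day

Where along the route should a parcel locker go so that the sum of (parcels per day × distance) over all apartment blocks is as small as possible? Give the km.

x = 68

For a sum of weighted absolute distances on a line, the optimum is the weighted median (not the mean). Total weight W = 330; half-weight = 165.
Sort by position and accumulate weight:
  km 11 (Zone I, w=100) → cum 100
  km 33 (Zone II, w=20) → cum 120
  km 68 (Zone III, w=110) → cum 230  ≥ 165 → median here
  km 88 (Zone IV, w=60) → cum 290
  km 89 (Zone V, w=40) → cum 330
Optimal location: km 68.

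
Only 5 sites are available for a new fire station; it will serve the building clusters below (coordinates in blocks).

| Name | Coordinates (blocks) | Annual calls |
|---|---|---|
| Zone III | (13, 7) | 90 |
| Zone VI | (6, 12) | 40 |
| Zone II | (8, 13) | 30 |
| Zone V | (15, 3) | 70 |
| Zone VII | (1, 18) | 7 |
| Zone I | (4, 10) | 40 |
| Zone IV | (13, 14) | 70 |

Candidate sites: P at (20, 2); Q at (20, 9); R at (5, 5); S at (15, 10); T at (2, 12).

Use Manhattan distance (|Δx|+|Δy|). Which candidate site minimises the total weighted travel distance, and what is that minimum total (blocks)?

Total weighted distance at each candidate:
  P (20, 2): total = 5685
  Q (20, 9): total = 4456
  R (5, 5): total = 3939
  S (15, 10): total = 2694
  T (2, 12): total = 4469
Minimum is at S with total 2694 blocks.

S, total 2694 blocks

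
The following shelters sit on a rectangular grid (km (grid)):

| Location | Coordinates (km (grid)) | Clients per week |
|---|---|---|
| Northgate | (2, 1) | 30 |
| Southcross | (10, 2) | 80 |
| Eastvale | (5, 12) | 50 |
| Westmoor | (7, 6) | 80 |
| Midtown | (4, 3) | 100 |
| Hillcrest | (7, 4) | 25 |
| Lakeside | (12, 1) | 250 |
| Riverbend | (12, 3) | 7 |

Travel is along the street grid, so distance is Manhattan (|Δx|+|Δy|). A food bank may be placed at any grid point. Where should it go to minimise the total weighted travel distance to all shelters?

Manhattan distance separates: Σwᵢ(|x−xᵢ|+|y−yᵢ|) = Σwᵢ|x−xᵢ| + Σwᵢ|y−yᵢ|, so x and y are optimised independently as 1-D weighted medians.
Total weight W = 622; half = 311.
x-coordinate, sorted with cumulative weight:
  x=2 (Northgate, w=30) cum 30
  x=4 (Midtown, w=100) cum 130
  x=5 (Eastvale, w=50) cum 180
  x=7 (Westmoor, w=80) cum 260
  x=7 (Hillcrest, w=25) cum 285
  x=10 (Southcross, w=80) cum 365  ← median
  x=12 (Lakeside, w=250) cum 615
  x=12 (Riverbend, w=7) cum 622
⇒ x* = 10
y-coordinate, sorted with cumulative weight:
  y=1 (Northgate, w=30) cum 30
  y=1 (Lakeside, w=250) cum 280
  y=2 (Southcross, w=80) cum 360  ← median
  y=3 (Midtown, w=100) cum 460
  y=3 (Riverbend, w=7) cum 467
  y=4 (Hillcrest, w=25) cum 492
  y=6 (Westmoor, w=80) cum 572
  y=12 (Eastvale, w=50) cum 622
⇒ y* = 2

(10, 2)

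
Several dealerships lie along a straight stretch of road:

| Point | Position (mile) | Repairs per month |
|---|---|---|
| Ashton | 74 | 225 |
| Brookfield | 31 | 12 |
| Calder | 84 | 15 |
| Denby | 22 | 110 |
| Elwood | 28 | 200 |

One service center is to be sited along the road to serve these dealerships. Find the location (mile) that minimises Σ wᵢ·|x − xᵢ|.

x = 28

For a sum of weighted absolute distances on a line, the optimum is the weighted median (not the mean). Total weight W = 562; half-weight = 281.
Sort by position and accumulate weight:
  mile 22 (Denby, w=110) → cum 110
  mile 28 (Elwood, w=200) → cum 310  ≥ 281 → median here
  mile 31 (Brookfield, w=12) → cum 322
  mile 74 (Ashton, w=225) → cum 547
  mile 84 (Calder, w=15) → cum 562
Optimal location: mile 28.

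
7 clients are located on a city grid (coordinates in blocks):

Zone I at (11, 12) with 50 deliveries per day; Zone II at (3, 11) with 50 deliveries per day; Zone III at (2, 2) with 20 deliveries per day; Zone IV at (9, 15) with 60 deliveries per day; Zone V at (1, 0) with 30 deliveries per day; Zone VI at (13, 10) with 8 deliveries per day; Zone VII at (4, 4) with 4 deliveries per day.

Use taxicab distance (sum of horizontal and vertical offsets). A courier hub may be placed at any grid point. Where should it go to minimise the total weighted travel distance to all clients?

Manhattan distance separates: Σwᵢ(|x−xᵢ|+|y−yᵢ|) = Σwᵢ|x−xᵢ| + Σwᵢ|y−yᵢ|, so x and y are optimised independently as 1-D weighted medians.
Total weight W = 222; half = 111.
x-coordinate, sorted with cumulative weight:
  x=1 (Zone V, w=30) cum 30
  x=2 (Zone III, w=20) cum 50
  x=3 (Zone II, w=50) cum 100
  x=4 (Zone VII, w=4) cum 104
  x=9 (Zone IV, w=60) cum 164  ← median
  x=11 (Zone I, w=50) cum 214
  x=13 (Zone VI, w=8) cum 222
⇒ x* = 9
y-coordinate, sorted with cumulative weight:
  y=0 (Zone V, w=30) cum 30
  y=2 (Zone III, w=20) cum 50
  y=4 (Zone VII, w=4) cum 54
  y=10 (Zone VI, w=8) cum 62
  y=11 (Zone II, w=50) cum 112  ← median
  y=12 (Zone I, w=50) cum 162
  y=15 (Zone IV, w=60) cum 222
⇒ y* = 11

(9, 11)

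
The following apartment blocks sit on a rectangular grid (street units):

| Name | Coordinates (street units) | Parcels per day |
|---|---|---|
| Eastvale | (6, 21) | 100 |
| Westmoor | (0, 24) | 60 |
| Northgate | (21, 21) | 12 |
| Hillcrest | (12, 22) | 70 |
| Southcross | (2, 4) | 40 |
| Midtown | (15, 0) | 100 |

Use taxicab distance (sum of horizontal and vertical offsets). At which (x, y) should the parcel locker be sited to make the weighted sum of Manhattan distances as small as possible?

Manhattan distance separates: Σwᵢ(|x−xᵢ|+|y−yᵢ|) = Σwᵢ|x−xᵢ| + Σwᵢ|y−yᵢ|, so x and y are optimised independently as 1-D weighted medians.
Total weight W = 382; half = 191.
x-coordinate, sorted with cumulative weight:
  x=0 (Westmoor, w=60) cum 60
  x=2 (Southcross, w=40) cum 100
  x=6 (Eastvale, w=100) cum 200  ← median
  x=12 (Hillcrest, w=70) cum 270
  x=15 (Midtown, w=100) cum 370
  x=21 (Northgate, w=12) cum 382
⇒ x* = 6
y-coordinate, sorted with cumulative weight:
  y=0 (Midtown, w=100) cum 100
  y=4 (Southcross, w=40) cum 140
  y=21 (Eastvale, w=100) cum 240  ← median
  y=21 (Northgate, w=12) cum 252
  y=22 (Hillcrest, w=70) cum 322
  y=24 (Westmoor, w=60) cum 382
⇒ y* = 21

(6, 21)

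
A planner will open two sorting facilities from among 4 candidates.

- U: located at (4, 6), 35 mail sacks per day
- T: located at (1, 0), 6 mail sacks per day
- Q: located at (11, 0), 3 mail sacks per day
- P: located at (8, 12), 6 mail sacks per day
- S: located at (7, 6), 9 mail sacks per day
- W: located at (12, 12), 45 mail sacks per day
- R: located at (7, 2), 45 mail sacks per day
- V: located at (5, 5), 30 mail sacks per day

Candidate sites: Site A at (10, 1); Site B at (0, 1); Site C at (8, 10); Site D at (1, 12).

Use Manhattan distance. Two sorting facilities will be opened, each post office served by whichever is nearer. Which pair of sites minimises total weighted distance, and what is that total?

{Site A, Site C}, total 1093

Evaluate every pair (each demand assigned to the nearer of the two):
  {Site A, Site C}: total = 1093
  {Site B, Site C}: total = 1255
  {Site C, Site D}: total = 1363
  {Site A, Site D}: total = 1440
  {Site A, Site B}: total = 1518
  {Site B, Site D}: total = 1638
Best pair: {Site A, Site C} with total 1093.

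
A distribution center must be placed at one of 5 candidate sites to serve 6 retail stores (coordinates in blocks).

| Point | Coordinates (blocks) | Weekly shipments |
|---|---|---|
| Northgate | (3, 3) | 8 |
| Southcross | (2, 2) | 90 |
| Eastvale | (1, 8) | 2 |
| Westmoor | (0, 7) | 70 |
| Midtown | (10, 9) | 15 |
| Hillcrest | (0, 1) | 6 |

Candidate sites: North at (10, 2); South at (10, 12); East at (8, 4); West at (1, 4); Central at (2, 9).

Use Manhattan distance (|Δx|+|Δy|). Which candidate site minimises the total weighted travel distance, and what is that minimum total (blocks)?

Total weighted distance at each candidate:
  North (10, 2): total = 2035
  South (10, 12): total = 2995
  East (8, 4): total = 1731
  West (1, 4): total = 816
  Central (2, 9): total = 1150
Minimum is at West with total 816 blocks.

West, total 816 blocks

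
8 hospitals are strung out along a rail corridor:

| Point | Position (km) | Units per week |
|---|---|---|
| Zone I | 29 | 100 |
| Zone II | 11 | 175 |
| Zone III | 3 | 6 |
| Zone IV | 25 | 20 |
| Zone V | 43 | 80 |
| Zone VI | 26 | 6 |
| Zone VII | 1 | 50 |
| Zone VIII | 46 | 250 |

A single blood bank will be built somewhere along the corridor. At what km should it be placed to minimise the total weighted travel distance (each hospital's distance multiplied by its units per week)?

x = 29

For a sum of weighted absolute distances on a line, the optimum is the weighted median (not the mean). Total weight W = 687; half-weight = 343.5.
Sort by position and accumulate weight:
  km 1 (Zone VII, w=50) → cum 50
  km 3 (Zone III, w=6) → cum 56
  km 11 (Zone II, w=175) → cum 231
  km 25 (Zone IV, w=20) → cum 251
  km 26 (Zone VI, w=6) → cum 257
  km 29 (Zone I, w=100) → cum 357  ≥ 343.5 → median here
  km 43 (Zone V, w=80) → cum 437
  km 46 (Zone VIII, w=250) → cum 687
Optimal location: km 29.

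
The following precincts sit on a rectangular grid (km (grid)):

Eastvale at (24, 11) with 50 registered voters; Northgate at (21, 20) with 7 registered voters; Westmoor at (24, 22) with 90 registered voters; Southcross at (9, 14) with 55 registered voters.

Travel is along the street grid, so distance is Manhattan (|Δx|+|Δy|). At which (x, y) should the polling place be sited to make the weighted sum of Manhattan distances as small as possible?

Manhattan distance separates: Σwᵢ(|x−xᵢ|+|y−yᵢ|) = Σwᵢ|x−xᵢ| + Σwᵢ|y−yᵢ|, so x and y are optimised independently as 1-D weighted medians.
Total weight W = 202; half = 101.
x-coordinate, sorted with cumulative weight:
  x=9 (Southcross, w=55) cum 55
  x=21 (Northgate, w=7) cum 62
  x=24 (Eastvale, w=50) cum 112  ← median
  x=24 (Westmoor, w=90) cum 202
⇒ x* = 24
y-coordinate, sorted with cumulative weight:
  y=11 (Eastvale, w=50) cum 50
  y=14 (Southcross, w=55) cum 105  ← median
  y=20 (Northgate, w=7) cum 112
  y=22 (Westmoor, w=90) cum 202
⇒ y* = 14

(24, 14)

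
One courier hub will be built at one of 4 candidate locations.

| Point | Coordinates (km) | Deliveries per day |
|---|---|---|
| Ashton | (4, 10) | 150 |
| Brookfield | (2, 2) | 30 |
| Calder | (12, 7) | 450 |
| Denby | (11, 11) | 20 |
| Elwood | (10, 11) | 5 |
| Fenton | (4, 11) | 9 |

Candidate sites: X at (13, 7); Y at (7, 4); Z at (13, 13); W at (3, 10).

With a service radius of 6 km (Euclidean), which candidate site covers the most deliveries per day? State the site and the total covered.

Y, covering 480

Coverage radius r = 6 km; a point is covered iff (Δx)²+(Δy)² ≤ 6² = 36.
  X (13, 7): covers {Calder, Denby, Elwood} → 475
  Y (7, 4): covers {Brookfield, Calder} → 480
  Z (13, 13): covers {Denby, Elwood} → 25
  W (3, 10): covers {Ashton, Fenton} → 159
Maximum coverage at Y: 480 deliveries per day.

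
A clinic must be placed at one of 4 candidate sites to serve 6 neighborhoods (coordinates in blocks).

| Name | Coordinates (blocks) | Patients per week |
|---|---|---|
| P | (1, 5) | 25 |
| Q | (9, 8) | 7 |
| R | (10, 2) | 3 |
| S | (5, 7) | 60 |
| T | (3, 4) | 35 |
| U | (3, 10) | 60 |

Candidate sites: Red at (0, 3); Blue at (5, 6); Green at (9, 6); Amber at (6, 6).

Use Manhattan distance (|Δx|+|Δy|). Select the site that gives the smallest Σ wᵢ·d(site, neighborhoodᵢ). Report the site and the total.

Total weighted distance at each candidate:
  Red (0, 3): total = 1486
  Blue (5, 6): total = 754
  Green (9, 6): total = 1434
  Amber (6, 6): total = 924
Minimum is at Blue with total 754 blocks.

Blue, total 754 blocks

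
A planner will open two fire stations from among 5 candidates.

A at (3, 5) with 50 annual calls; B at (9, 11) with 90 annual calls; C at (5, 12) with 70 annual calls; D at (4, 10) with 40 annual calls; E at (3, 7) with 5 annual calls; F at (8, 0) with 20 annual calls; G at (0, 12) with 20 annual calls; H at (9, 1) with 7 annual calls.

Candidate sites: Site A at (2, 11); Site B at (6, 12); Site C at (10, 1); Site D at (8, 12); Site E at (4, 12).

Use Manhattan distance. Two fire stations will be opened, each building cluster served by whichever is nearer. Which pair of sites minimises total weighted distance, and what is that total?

{Site D, Site E}, total 1164

Evaluate every pair (each demand assigned to the nearer of the two):
  {Site D, Site E}: total = 1164
  {Site C, Site E}: total = 1267
  {Site A, Site D}: total = 1269
  {Site B, Site C}: total = 1317
  {Site A, Site B}: total = 1363
  {Site B, Site D}: total = 1394
  {Site B, Site E}: total = 1398
  {Site C, Site D}: total = 1457
  {Site A, Site C}: total = 1532
  {Site A, Site E}: total = 1557
Best pair: {Site D, Site E} with total 1164.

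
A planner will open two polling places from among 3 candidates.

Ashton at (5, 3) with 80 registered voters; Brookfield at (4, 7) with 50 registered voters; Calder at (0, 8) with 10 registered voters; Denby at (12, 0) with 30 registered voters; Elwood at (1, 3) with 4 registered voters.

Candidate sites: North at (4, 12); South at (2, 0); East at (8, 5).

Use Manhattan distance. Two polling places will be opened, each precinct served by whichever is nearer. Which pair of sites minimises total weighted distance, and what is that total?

Evaluate every pair (each demand assigned to the nearer of the two):
  {North, East}: total = 1036
  {South, East}: total = 1086
  {North, South}: total = 1126
Best pair: {North, East} with total 1036.

{North, East}, total 1036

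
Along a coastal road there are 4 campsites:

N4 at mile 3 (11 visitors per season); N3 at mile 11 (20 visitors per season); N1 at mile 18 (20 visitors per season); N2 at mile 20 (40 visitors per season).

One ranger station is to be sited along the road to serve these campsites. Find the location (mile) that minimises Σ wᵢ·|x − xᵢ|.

x = 18

For a sum of weighted absolute distances on a line, the optimum is the weighted median (not the mean). Total weight W = 91; half-weight = 45.5.
Sort by position and accumulate weight:
  mile 3 (N4, w=11) → cum 11
  mile 11 (N3, w=20) → cum 31
  mile 18 (N1, w=20) → cum 51  ≥ 45.5 → median here
  mile 20 (N2, w=40) → cum 91
Optimal location: mile 18.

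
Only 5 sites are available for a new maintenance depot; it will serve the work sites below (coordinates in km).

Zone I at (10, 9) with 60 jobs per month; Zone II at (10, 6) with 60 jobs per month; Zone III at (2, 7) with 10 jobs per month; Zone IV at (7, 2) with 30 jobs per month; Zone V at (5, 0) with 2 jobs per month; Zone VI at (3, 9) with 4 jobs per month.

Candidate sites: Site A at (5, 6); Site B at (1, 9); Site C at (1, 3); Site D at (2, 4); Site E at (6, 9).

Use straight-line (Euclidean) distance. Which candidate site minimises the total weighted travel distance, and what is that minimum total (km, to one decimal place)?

Total weighted distance at each candidate:
  Site A (5, 6): total = 842.1
  Site B (1, 9): total = 1435.9
  Site C (1, 3): total = 1477.2
  Site D (2, 4): total = 1282.8
  Site E (6, 9): total = 827.0
Minimum is at Site E with total 827.0 km.

Site E, total 827.0 km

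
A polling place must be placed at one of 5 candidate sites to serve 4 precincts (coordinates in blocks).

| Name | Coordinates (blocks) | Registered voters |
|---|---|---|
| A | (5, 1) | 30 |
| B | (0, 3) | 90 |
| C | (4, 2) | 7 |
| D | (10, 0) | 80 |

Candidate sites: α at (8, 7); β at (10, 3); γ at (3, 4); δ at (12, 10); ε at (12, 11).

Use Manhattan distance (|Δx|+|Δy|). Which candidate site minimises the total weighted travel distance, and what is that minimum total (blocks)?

β, total 1399 blocks

Total weighted distance at each candidate:
  α (8, 7): total = 2133
  β (10, 3): total = 1399
  γ (3, 4): total = 1411
  δ (12, 10): total = 3262
  ε (12, 11): total = 3469
Minimum is at β with total 1399 blocks.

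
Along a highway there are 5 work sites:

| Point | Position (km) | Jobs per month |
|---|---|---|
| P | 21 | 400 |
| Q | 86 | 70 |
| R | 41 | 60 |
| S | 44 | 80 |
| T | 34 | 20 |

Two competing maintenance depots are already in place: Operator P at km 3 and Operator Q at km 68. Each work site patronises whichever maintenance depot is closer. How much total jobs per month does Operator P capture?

420

The indifferent point is the midpoint (3+68)/2 = 35.5; work sites left of it (closer to Operator P at 3) go to Operator P, those right go to Operator Q.
  P at 21 (w=400) → Operator P
  T at 34 (w=20) → Operator P
  R at 41 (w=60) → Operator Q
  S at 44 (w=80) → Operator Q
  Q at 86 (w=70) → Operator Q
Operator P captures 420; Operator Q captures 210.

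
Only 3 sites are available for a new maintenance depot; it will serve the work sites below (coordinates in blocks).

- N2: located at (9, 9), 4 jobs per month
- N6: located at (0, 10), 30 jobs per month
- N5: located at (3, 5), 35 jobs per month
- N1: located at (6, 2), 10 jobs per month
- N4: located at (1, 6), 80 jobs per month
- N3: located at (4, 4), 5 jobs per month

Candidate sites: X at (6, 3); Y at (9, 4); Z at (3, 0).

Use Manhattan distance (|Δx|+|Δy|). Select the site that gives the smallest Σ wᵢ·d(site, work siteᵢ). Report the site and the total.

X, total 1266 blocks

Total weighted distance at each candidate:
  X (6, 3): total = 1266
  Y (9, 4): total = 1590
  Z (3, 0): total = 1340
Minimum is at X with total 1266 blocks.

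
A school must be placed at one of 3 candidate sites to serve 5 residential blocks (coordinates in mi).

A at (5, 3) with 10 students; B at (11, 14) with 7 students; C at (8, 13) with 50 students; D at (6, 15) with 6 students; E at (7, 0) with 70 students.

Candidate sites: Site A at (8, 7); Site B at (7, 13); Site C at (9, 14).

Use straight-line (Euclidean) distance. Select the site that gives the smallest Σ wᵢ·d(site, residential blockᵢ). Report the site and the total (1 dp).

Total weighted distance at each candidate:
  Site A (8, 7): total = 947.8
  Site B (7, 13): total = 1104.3
  Site C (9, 14): total = 1210.7
Minimum is at Site A with total 947.8 mi.

Site A, total 947.8 mi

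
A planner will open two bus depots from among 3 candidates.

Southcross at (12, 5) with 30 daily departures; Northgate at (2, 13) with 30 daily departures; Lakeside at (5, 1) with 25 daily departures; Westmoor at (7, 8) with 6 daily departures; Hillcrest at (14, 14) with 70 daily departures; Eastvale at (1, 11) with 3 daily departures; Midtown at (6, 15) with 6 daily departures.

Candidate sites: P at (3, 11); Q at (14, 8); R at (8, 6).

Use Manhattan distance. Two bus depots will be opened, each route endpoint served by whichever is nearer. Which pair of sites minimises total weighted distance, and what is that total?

Evaluate every pair (each demand assigned to the nearer of the two):
  {P, Q}: total = 1050
  {Q, R}: total = 1280
  {P, R}: total = 1486
Best pair: {P, Q} with total 1050.

{P, Q}, total 1050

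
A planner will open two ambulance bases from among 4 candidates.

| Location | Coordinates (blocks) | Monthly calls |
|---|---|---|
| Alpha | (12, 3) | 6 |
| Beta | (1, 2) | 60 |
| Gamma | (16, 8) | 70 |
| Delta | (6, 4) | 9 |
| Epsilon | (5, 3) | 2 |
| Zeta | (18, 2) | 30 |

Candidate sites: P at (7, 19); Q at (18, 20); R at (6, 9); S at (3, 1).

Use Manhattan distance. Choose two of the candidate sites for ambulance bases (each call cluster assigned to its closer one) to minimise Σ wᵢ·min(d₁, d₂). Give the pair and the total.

Evaluate every pair (each demand assigned to the nearer of the two):
  {R, S}: total = 1549
  {Q, S}: total = 1768
  {Q, R}: total = 2161
  {P, S}: total = 2188
  {P, R}: total = 2191
  {P, Q}: total = 3206
Best pair: {R, S} with total 1549.

{R, S}, total 1549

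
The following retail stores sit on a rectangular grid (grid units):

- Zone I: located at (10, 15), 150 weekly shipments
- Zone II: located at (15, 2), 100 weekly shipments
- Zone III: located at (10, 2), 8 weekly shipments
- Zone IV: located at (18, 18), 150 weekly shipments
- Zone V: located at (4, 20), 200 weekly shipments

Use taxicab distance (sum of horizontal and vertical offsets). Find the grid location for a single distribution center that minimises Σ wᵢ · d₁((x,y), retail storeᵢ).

Manhattan distance separates: Σwᵢ(|x−xᵢ|+|y−yᵢ|) = Σwᵢ|x−xᵢ| + Σwᵢ|y−yᵢ|, so x and y are optimised independently as 1-D weighted medians.
Total weight W = 608; half = 304.
x-coordinate, sorted with cumulative weight:
  x=4 (Zone V, w=200) cum 200
  x=10 (Zone I, w=150) cum 350  ← median
  x=10 (Zone III, w=8) cum 358
  x=15 (Zone II, w=100) cum 458
  x=18 (Zone IV, w=150) cum 608
⇒ x* = 10
y-coordinate, sorted with cumulative weight:
  y=2 (Zone II, w=100) cum 100
  y=2 (Zone III, w=8) cum 108
  y=15 (Zone I, w=150) cum 258
  y=18 (Zone IV, w=150) cum 408  ← median
  y=20 (Zone V, w=200) cum 608
⇒ y* = 18

(10, 18)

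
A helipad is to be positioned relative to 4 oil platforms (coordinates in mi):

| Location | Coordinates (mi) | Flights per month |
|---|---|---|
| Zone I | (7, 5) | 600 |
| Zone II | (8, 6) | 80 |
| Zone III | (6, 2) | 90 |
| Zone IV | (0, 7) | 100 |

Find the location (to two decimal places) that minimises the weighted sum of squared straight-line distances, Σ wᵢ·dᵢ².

The minimiser of Σwᵢ‖p−pᵢ‖² is the weighted centroid p* = (Σwᵢpᵢ)/(Σwᵢ).
Σwᵢ = 870.
Σwᵢxᵢ = 600·7 + 80·8 + 90·6 + 100·0 = 5380.
Σwᵢyᵢ = 600·5 + 80·6 + 90·2 + 100·7 = 4360.
x* = 5380/870 = 6.18, y* = 4360/870 = 5.01.

(6.18, 5.01)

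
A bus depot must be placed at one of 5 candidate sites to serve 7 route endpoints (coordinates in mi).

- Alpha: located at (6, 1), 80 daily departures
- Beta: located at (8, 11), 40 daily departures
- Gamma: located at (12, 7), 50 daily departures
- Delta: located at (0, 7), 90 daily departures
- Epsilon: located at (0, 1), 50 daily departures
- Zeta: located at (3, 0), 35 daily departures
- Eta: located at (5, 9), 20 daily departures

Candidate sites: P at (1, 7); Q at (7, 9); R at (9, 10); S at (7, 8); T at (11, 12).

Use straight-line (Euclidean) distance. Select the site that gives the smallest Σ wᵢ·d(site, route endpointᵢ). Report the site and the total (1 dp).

Total weighted distance at each candidate:
  P (1, 7): total = 2235.7
  Q (7, 9): total = 2575.1
  R (9, 10): total = 3008.5
  S (7, 8): total = 2436.3
  T (11, 12): total = 3852.3
Minimum is at P with total 2235.7 mi.

P, total 2235.7 mi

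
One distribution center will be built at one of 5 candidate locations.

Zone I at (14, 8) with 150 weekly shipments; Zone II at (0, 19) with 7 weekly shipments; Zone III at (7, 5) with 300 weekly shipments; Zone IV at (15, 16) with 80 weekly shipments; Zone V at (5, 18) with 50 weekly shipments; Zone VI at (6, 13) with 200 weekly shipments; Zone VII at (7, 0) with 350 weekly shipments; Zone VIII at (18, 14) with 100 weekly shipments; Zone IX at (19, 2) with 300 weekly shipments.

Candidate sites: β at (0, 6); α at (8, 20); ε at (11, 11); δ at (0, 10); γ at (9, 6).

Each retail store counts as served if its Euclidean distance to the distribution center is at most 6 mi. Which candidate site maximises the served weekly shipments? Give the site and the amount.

Coverage radius r = 6 mi; a point is covered iff (Δx)²+(Δy)² ≤ 6² = 36.
  β (0, 6): covers {none} → 0
  α (8, 20): covers {Zone V} → 50
  ε (11, 11): covers {Zone I, Zone VI} → 350
  δ (0, 10): covers {none} → 0
  γ (9, 6): covers {Zone I, Zone III} → 450
Maximum coverage at γ: 450 weekly shipments.

γ, covering 450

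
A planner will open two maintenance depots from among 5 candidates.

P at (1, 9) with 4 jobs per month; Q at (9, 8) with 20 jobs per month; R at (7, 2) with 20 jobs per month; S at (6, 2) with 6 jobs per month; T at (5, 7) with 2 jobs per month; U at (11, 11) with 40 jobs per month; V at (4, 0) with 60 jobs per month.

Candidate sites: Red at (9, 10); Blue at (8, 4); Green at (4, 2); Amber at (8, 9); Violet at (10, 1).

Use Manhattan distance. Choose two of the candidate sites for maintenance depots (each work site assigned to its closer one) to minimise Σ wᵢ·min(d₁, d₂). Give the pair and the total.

{Red, Green}, total 400

Evaluate every pair (each demand assigned to the nearer of the two):
  {Red, Green}: total = 400
  {Green, Amber}: total = 470
  {Red, Violet}: total = 740
  {Blue, Green}: total = 744
  {Red, Blue}: total = 772
  {Amber, Violet}: total = 808
  {Blue, Amber}: total = 842
  {Green, Violet}: total = 844
  {Blue, Violet}: total = 1064
  {Red, Amber}: total = 1192
Best pair: {Red, Green} with total 400.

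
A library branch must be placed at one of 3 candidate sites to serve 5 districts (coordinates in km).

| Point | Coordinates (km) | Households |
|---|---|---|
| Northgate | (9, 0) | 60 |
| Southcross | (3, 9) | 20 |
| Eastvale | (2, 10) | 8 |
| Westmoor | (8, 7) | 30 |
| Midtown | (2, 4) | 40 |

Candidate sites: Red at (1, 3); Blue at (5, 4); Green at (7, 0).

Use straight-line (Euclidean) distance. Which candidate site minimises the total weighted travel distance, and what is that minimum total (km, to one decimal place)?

Total weighted distance at each candidate:
  Red (1, 3): total = 994.1
  Blue (5, 4): total = 748.1
  Green (7, 0): total = 874.7
Minimum is at Blue with total 748.1 km.

Blue, total 748.1 km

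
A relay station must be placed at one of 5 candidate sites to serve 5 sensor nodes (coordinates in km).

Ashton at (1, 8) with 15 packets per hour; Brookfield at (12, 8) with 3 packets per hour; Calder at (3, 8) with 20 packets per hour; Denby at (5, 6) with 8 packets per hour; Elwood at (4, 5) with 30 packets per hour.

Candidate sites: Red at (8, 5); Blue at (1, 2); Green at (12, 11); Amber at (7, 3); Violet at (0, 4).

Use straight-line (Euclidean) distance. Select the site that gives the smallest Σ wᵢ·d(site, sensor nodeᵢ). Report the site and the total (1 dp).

Total weighted distance at each candidate:
  Red (8, 5): total = 391.2
  Blue (1, 2): total = 426.6
  Green (12, 11): total = 738.6
  Amber (7, 3): total = 403.4
  Violet (0, 4): total = 366.6
Minimum is at Violet with total 366.6 km.

Violet, total 366.6 km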